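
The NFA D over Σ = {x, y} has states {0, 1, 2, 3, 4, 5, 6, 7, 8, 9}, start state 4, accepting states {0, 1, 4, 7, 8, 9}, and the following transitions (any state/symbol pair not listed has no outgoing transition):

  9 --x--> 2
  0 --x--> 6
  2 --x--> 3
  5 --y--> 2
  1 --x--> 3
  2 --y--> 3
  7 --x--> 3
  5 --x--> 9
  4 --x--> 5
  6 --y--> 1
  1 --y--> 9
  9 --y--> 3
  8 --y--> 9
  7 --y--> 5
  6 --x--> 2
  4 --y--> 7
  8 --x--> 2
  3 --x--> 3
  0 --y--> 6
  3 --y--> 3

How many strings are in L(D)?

The useful subgraph on states {4, 5, 7, 9} is acyclic, so L(D) is finite; the longest accepting path visits 4 useful states, giving maximum string length 3.
Counting accepting paths from 4 by length: 1 of length 0, 1 of length 1, 1 of length 2, 1 of length 3. Total 4.

4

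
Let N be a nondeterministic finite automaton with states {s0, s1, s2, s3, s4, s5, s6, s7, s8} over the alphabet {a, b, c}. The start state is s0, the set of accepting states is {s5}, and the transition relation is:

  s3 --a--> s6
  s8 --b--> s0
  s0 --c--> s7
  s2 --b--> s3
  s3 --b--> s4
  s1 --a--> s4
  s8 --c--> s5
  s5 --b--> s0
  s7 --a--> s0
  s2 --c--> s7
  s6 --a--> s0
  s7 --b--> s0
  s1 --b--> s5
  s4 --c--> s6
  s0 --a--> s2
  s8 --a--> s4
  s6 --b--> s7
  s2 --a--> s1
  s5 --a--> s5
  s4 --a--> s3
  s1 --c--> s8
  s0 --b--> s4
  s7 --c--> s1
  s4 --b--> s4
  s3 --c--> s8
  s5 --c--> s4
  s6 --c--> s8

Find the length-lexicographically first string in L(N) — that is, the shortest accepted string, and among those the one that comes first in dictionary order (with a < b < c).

aab

A breadth-first search from s0 reaches an accepting state first via the path s0 → s2 → s1 → s5 on input aab.
No string of length < 3 is accepted (BFS exhausts all shorter strings without reaching an accepting state), and aab is the lexicographically least accepting string of length 3.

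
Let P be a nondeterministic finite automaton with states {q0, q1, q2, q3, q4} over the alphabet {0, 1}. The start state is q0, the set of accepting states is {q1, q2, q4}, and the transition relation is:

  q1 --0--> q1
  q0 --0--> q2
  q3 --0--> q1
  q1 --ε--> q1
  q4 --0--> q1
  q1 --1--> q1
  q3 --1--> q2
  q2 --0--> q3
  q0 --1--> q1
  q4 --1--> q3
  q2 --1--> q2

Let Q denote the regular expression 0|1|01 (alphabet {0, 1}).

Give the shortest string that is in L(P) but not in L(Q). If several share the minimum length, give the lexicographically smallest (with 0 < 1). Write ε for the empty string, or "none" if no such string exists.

The string 10 is accepted by P but not by Q.
No shorter string lies in the difference, and 10 is the lexicographically first length-2 string in L(P) \ L(Q).

10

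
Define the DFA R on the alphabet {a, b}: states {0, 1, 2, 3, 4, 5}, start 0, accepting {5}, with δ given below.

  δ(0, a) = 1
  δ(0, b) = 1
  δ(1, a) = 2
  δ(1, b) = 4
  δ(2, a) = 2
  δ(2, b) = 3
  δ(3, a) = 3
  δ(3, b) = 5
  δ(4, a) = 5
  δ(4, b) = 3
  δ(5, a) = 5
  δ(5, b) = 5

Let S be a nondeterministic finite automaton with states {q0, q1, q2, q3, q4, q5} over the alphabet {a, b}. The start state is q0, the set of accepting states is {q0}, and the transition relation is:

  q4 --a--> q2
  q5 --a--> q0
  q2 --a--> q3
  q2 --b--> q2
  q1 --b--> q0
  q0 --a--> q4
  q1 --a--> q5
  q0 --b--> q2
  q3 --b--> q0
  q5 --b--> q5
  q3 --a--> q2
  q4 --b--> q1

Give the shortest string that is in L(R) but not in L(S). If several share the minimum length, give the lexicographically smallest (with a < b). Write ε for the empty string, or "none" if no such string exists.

aba

The string aba is accepted by R but not by S.
No shorter string lies in the difference, and aba is the lexicographically first length-3 string in L(R) \ L(S).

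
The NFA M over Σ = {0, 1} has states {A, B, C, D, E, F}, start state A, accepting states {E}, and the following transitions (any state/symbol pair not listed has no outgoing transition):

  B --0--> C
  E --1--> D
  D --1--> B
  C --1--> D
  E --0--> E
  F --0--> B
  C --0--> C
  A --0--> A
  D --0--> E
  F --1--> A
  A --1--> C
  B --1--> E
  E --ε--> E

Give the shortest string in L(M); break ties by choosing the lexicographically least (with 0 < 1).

A breadth-first search from A reaches an accepting state first via the path A → C → D → E on input 110.
No string of length < 3 is accepted (BFS exhausts all shorter strings without reaching an accepting state), and 110 is the lexicographically least accepting string of length 3.

110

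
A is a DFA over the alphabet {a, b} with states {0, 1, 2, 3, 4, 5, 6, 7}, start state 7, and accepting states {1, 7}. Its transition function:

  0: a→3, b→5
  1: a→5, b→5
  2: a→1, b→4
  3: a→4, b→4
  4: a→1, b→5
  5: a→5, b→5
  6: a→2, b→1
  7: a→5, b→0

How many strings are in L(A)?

The useful subgraph on states {0, 1, 3, 4, 7} is acyclic, so L(A) is finite; the longest accepting path visits 5 useful states, giving maximum string length 4.
Counting accepting paths from 7 by length: 1 of length 0, 2 of length 4. Total 3.

3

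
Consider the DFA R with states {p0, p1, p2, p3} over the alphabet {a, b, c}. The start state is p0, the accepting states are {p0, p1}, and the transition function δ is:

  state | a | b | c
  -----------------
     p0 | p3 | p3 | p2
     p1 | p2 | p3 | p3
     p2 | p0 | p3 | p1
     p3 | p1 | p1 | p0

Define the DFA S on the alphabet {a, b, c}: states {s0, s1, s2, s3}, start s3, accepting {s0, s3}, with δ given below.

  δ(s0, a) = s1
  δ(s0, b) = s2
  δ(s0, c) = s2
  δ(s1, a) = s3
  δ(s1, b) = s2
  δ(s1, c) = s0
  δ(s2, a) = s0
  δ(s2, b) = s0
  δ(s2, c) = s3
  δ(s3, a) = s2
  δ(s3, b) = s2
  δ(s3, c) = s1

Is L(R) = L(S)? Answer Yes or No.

Exploring the product automaton R × S from the start pair (p0, s3), following both machines on each input symbol, reaches 4 state pairs: (p0, s3), (p3, s2), (p2, s1), (p1, s0).
R accepts in {p0, p1} and S accepts in {s0, s3}. In every reachable pair the two components are either both accepting — (p0, s3), (p1, s0) — or both non-accepting, so no string is accepted by exactly one of the machines: L(R) \ L(S) and L(S) \ L(R) are both empty.
Hence every string is accepted by R iff it is accepted by S, and the two languages coincide.

Yes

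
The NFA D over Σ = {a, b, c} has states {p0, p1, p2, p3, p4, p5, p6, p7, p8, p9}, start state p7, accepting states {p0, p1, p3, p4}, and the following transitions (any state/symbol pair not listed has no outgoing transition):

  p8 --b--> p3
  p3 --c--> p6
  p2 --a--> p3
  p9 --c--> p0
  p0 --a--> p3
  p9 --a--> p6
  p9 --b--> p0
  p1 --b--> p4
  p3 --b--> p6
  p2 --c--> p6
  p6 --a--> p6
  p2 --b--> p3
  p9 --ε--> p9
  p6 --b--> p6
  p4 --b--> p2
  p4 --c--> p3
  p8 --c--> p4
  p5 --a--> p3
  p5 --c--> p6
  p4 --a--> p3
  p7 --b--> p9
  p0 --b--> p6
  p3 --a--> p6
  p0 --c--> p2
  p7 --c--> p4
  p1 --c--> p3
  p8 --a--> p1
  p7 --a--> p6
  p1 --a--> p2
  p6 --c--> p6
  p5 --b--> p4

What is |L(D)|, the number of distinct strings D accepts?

The useful subgraph on states {p0, p2, p3, p4, p7, p9} is acyclic, so L(D) is finite; the longest accepting path visits 5 useful states, giving maximum string length 4.
Counting accepting paths from p7 by length: 1 of length 1, 4 of length 2, 4 of length 3, 4 of length 4. Total 13.

13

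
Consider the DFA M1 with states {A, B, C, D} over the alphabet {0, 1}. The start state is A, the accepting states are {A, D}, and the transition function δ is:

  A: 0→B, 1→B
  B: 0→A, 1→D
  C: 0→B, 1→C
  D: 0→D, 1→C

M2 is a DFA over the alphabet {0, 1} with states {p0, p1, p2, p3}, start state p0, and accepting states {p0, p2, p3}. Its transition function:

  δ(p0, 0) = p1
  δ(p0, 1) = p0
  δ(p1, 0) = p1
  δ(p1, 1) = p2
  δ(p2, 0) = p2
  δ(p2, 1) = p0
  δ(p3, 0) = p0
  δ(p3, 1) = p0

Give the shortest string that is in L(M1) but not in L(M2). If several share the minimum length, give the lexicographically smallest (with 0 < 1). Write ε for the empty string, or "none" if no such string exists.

00

The string 00 is accepted by M1 but not by M2.
No shorter string lies in the difference, and 00 is the lexicographically first length-2 string in L(M1) \ L(M2).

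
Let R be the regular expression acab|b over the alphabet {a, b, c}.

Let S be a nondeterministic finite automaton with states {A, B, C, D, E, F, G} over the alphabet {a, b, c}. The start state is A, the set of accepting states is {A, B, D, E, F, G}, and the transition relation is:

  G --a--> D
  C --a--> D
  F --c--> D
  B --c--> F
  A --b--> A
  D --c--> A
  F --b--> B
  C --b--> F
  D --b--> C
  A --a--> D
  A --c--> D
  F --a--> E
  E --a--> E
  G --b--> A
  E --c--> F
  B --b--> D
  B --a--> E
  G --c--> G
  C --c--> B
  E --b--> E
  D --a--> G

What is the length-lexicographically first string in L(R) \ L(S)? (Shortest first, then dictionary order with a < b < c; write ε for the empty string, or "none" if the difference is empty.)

The string acab is accepted by R but not by S.
No shorter string lies in the difference, and acab is the lexicographically first length-4 string in L(R) \ L(S).

acab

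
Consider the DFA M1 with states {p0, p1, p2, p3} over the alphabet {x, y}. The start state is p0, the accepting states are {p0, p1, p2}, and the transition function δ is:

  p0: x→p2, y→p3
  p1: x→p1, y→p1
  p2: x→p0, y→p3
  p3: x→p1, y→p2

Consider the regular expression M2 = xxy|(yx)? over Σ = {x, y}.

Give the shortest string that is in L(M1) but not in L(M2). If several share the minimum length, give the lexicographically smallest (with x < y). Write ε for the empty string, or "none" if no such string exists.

The string x is accepted by M1 but not by M2.
No shorter string lies in the difference, and x is the lexicographically first length-1 string in L(M1) \ L(M2).

x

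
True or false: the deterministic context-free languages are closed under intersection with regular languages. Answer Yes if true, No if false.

Yes

Run the DPDA and a DFA for the regular language in lock-step (product of the two finite controls, one shared stack, the DFA component advancing only on genuine input moves); the result is still deterministic and accepts when both components accept.
So the deterministic context-free languages are closed under intersection with a regular language.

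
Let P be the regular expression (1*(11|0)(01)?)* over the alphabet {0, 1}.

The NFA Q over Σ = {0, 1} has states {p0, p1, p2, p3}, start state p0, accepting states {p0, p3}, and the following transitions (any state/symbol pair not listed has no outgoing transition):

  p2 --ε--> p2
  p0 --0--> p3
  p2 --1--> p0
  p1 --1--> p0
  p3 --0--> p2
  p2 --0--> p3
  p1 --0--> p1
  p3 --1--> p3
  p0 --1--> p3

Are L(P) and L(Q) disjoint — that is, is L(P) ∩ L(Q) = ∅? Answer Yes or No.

The empty string ε is accepted by both P and Q.
Hence L(P) ∩ L(Q) ≠ ∅.

No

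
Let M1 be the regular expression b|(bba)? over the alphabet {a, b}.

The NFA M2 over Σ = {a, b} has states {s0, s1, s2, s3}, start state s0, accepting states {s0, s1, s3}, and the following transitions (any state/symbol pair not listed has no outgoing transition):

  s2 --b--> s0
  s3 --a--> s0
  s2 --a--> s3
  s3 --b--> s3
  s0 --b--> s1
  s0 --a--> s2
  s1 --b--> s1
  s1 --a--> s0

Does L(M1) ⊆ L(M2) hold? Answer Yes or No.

Converting the expression M1 to a DFA (subset construction, then merging equivalent states) gives the minimal DFA with states {r0, r1, r2, r3, r4}, start state r0, accepting states {r0, r2, r4} and transitions r0: a→r1, b→r2; r1: a→r1, b→r1; r2: a→r1, b→r3; r3: a→r4, b→r1; r4: a→r1, b→r1.
Exploring the product automaton M1 × M2 from the start pair (r0, s0), following both machines on each input symbol, reaches 8 state pairs: (r0, s0), (r1, s2), (r2, s1), (r1, s3), (r1, s0), (r3, s1), (r1, s1), (r4, s0).
M1 accepts in {r0, r2, r4} and M2 accepts in {s0, s1, s3}. The reachable pairs whose M1-component is accepting are (r0, s0), (r2, s1), (r4, s0); in each of them the M2-component is accepting too, so the product for L(M1) \ L(M2) (M1-component accepting, M2-component rejecting) has no reachable accepting pair and the difference is empty.
Hence every string in L(M1) is also in L(M2).

Yes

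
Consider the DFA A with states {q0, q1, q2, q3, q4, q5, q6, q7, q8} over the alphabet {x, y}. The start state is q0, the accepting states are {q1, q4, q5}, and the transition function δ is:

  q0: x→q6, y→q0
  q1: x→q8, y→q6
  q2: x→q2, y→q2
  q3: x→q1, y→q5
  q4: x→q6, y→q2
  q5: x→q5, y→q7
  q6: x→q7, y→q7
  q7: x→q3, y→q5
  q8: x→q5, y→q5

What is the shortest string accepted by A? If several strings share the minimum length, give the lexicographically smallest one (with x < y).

A breadth-first search from q0 reaches an accepting state first via the path q0 → q6 → q7 → q5 on input xxy.
No string of length < 3 is accepted (BFS exhausts all shorter strings without reaching an accepting state), and xxy is the lexicographically least accepting string of length 3.

xxy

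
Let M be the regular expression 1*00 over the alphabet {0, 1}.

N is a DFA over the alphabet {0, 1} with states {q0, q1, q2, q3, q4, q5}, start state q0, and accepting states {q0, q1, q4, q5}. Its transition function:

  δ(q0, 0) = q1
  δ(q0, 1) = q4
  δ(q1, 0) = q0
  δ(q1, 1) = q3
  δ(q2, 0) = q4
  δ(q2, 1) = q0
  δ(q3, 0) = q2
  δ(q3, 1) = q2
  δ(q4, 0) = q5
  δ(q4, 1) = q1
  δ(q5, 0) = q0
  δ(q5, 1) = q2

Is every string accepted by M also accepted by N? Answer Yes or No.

Yes

Converting the expression M to a DFA (subset construction, then merging equivalent states) gives the minimal DFA with states {m0, m1, m2, m3}, start state m0, accepting states {m2} and transitions m0: 0→m1, 1→m0; m1: 0→m2, 1→m3; m2: 0→m3, 1→m3; m3: 0→m3, 1→m3.
Exploring the product automaton M × N from the start pair (m0, q0), following both machines on each input symbol, reaches 20 state pairs: (m0, q0), (m1, q1), (m0, q4), (m2, q0), (m3, q3), (m1, q5), (m0, q1), (m3, q1), (m3, q4), (m3, q2), (m1, q0), (m0, q3), (m3, q0), (m3, q5), (m2, q1), (m1, q2), (m0, q2), (m2, q4), (m1, q4), (m2, q5).
M accepts in {m2} and N accepts in {q0, q1, q4, q5}. The reachable pairs whose M-component is accepting are (m2, q0), (m2, q1), (m2, q4), (m2, q5); in each of them the N-component is accepting too, so the product for L(M) \ L(N) (M-component accepting, N-component rejecting) has no reachable accepting pair and the difference is empty.
Hence every string in L(M) is also in L(N).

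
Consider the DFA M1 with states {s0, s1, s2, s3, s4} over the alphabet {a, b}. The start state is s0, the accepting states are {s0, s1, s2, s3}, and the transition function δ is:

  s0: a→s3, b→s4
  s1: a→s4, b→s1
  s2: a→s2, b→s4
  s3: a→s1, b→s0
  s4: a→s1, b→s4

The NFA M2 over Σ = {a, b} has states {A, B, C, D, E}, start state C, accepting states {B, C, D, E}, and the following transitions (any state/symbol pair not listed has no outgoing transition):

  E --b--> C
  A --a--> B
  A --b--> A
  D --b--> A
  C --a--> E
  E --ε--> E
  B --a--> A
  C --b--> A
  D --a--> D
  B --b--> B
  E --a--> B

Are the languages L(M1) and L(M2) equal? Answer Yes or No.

Yes

Exploring the product automaton M1 × M2 from the start pair (s0, C), following both machines on each input symbol, reaches 4 state pairs: (s0, C), (s3, E), (s4, A), (s1, B).
M1 accepts in {s0, s1, s2, s3} and M2 accepts in {B, C, D, E}. In every reachable pair the two components are either both accepting — (s0, C), (s3, E), (s1, B) — or both non-accepting, so no string is accepted by exactly one of the machines: L(M1) \ L(M2) and L(M2) \ L(M1) are both empty.
Hence every string is accepted by M1 iff it is accepted by M2, and the two languages coincide.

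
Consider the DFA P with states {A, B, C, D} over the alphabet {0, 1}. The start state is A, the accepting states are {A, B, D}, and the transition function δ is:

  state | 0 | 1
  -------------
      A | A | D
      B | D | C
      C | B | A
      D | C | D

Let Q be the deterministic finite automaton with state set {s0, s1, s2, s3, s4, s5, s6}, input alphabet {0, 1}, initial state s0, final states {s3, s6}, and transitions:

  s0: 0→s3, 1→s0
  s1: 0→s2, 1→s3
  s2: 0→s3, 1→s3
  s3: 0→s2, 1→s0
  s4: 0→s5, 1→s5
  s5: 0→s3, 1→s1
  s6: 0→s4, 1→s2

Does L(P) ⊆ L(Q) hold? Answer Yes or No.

No

The empty string ε is in L(P) but not in L(Q).
So L(P) ⊄ L(Q).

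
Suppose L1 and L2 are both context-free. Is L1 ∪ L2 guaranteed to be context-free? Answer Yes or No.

Take grammars for L₁ and L₂ with disjoint nonterminals and start symbols S₁, S₂; the grammar with a new start symbol and productions S → S₁ | S₂ generates L₁ ∪ L₂.
So the context-free languages are closed under union.

Yes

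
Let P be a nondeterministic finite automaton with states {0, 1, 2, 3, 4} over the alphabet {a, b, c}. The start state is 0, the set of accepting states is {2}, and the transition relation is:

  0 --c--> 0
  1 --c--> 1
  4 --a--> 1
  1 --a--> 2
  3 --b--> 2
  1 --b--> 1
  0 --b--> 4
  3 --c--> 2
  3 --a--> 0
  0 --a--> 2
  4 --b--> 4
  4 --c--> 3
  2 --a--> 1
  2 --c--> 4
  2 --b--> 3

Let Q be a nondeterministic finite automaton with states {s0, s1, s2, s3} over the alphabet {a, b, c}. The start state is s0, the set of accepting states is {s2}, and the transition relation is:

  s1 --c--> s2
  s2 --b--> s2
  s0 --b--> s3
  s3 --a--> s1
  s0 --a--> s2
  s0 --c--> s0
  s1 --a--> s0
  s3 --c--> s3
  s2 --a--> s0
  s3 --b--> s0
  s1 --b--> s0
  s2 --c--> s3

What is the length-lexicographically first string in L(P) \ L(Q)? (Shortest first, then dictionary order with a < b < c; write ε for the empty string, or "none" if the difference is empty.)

abc

The string abc is accepted by P but not by Q.
No shorter string lies in the difference, and abc is the lexicographically first length-3 string in L(P) \ L(Q).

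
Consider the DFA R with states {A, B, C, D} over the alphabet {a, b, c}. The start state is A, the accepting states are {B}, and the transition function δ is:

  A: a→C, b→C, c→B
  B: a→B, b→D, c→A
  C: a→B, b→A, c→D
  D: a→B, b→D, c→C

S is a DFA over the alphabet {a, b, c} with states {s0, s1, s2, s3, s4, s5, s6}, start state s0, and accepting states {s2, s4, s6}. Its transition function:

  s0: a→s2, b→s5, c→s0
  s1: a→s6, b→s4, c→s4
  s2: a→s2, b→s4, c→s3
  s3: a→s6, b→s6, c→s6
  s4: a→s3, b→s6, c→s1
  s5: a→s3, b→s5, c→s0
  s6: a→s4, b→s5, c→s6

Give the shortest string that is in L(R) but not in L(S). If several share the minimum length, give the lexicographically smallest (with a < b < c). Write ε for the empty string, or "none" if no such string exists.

The string c is accepted by R but not by S.
No shorter string lies in the difference, and c is the lexicographically first length-1 string in L(R) \ L(S).

c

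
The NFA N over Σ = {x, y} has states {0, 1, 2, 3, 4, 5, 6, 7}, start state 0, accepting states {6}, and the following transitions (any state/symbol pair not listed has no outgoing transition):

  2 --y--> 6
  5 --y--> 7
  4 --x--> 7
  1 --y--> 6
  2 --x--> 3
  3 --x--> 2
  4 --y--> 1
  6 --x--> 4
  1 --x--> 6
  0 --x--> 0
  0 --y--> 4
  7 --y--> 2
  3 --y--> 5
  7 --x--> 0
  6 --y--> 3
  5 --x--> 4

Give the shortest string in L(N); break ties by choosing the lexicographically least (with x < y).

A breadth-first search from 0 reaches an accepting state first via the path 0 → 4 → 1 → 6 on input yyx.
No string of length < 3 is accepted (BFS exhausts all shorter strings without reaching an accepting state), and yyx is the lexicographically least accepting string of length 3.

yyx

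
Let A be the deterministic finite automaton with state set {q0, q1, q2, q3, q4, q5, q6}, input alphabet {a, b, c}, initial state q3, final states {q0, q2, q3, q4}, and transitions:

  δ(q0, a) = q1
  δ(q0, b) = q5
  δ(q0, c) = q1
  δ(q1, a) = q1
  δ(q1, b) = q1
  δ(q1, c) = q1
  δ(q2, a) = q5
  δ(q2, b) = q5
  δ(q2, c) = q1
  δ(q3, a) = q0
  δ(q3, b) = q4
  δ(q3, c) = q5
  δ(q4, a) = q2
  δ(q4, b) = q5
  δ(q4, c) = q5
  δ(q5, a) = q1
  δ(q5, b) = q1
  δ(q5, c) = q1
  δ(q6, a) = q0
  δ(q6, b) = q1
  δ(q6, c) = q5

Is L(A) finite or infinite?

The useful states (reachable from q3 and able to reach an accepting state) are {q0, q2, q3, q4}.
Restricted to these states the transition graph has no cycle, so every accepting path has bounded length and L is finite.

finite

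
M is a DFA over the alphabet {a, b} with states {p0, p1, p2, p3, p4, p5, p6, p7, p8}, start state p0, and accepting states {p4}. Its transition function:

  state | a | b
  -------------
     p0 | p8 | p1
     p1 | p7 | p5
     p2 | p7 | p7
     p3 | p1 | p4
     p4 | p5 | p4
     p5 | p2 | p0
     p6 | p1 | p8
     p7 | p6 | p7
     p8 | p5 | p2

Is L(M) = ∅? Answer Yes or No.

The states reachable from the start state are {p0, p1, p2, p5, p6, p7, p8}.
None of the accepting states {p4} is reachable, so no string is accepted and L(M) = ∅.

Yes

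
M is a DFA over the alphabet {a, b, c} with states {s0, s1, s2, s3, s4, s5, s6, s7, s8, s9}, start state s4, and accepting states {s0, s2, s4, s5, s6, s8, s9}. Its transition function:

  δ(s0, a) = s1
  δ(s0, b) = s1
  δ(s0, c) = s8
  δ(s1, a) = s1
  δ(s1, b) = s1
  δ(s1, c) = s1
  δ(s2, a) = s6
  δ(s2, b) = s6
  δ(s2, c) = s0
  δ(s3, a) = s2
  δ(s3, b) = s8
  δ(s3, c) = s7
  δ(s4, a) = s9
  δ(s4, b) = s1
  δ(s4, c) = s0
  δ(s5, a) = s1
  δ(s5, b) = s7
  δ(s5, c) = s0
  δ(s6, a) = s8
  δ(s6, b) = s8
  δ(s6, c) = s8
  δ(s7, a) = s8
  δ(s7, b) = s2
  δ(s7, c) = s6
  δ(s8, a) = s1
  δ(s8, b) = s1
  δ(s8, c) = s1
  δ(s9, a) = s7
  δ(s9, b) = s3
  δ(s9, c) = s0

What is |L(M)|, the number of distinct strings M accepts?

The useful subgraph on states {s0, s2, s3, s4, s6, s7, s8, s9} is acyclic, so L(M) is finite; the longest accepting path visits 7 useful states, giving maximum string length 6.
Counting accepting paths from s4 by length: 1 of length 0, 2 of length 1, 2 of length 2, 6 of length 3, 12 of length 4, 20 of length 5, 7 of length 6. Total 50.

50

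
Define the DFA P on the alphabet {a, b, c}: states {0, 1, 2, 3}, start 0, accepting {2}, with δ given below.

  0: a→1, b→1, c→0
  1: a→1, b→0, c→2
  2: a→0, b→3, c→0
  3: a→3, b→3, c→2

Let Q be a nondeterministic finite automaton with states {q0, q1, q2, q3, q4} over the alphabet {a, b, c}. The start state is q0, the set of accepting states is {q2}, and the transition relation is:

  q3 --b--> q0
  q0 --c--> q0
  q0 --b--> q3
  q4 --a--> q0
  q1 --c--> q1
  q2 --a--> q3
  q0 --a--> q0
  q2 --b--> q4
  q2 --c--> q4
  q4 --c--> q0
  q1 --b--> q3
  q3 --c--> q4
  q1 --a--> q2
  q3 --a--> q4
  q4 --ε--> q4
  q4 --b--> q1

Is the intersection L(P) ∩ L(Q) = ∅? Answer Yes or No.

Yes

Exploring the product automaton P × Q from the start pair (0, q0), following both machines on each input symbol, reaches 18 state pairs: (0, q0), (1, q0), (1, q3), (0, q3), (2, q0), (1, q4), (2, q4), (0, q4), (3, q3), (0, q1), (3, q1), (1, q1), (3, q4), (3, q0), (1, q2), (3, q2), (2, q1), (0, q2).
P accepts in {2} and Q accepts in {q2}; no reachable pair has both components accepting, so no string drives both machines to acceptance simultaneously and L(P) ∩ L(Q) = ∅.
So no string is accepted by both, and the intersection is empty.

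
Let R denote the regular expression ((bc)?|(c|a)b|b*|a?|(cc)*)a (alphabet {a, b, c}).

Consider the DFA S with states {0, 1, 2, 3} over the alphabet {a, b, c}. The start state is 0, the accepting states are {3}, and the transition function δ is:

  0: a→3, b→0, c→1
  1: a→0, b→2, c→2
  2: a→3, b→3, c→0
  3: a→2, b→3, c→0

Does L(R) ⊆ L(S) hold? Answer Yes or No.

No

The string aa is in L(R) but not in L(S).
So L(R) ⊄ L(S).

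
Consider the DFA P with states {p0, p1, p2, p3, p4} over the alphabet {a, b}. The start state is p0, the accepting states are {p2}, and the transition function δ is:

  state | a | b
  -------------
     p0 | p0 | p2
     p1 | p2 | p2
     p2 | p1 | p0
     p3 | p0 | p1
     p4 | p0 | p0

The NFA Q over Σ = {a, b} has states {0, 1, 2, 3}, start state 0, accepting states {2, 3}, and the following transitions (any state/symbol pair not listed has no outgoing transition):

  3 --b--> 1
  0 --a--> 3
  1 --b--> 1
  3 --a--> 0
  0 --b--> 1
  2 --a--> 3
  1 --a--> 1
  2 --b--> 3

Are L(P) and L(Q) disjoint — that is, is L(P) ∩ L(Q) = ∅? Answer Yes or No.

Yes

Exploring the product automaton P × Q from the start pair (p0, 0), following both machines on each input symbol, reaches 5 state pairs: (p0, 0), (p0, 3), (p2, 1), (p1, 1), (p0, 1).
P accepts in {p2} and Q accepts in {2, 3}; no reachable pair has both components accepting, so no string drives both machines to acceptance simultaneously and L(P) ∩ L(Q) = ∅.
So no string is accepted by both, and the intersection is empty.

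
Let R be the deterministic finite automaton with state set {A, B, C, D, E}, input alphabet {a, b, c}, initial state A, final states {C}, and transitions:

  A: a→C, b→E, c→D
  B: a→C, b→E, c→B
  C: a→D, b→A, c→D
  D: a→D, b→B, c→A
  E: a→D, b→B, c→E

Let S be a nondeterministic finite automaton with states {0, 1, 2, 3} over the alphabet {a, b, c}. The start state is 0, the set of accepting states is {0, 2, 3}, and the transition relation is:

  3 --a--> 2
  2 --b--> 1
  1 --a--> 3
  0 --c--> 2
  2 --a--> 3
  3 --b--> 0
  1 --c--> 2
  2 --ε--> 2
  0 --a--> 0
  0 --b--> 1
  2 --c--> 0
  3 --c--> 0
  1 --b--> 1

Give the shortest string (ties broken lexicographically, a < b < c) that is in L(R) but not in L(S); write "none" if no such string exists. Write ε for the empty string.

Exploring the product automaton R × S from the start pair (A, 0), following both machines on each input symbol, reaches 14 state pairs: (A, 0), (C, 0), (E, 1), (D, 2), (D, 0), (A, 1), (D, 3), (B, 1), (E, 2), (A, 2), (C, 3), (B, 0), (B, 2), (E, 0).
R accepts in {C} and S accepts in {0, 2, 3}. The reachable pairs whose R-component is accepting are (C, 0), (C, 3); in each of them the S-component is accepting too, so the product for L(R) \ L(S) (R-component accepting, S-component rejecting) has no reachable accepting pair and the difference is empty.
So every string accepted by R is also accepted by S: L(R) \ L(S) = ∅ and there is no such string.

none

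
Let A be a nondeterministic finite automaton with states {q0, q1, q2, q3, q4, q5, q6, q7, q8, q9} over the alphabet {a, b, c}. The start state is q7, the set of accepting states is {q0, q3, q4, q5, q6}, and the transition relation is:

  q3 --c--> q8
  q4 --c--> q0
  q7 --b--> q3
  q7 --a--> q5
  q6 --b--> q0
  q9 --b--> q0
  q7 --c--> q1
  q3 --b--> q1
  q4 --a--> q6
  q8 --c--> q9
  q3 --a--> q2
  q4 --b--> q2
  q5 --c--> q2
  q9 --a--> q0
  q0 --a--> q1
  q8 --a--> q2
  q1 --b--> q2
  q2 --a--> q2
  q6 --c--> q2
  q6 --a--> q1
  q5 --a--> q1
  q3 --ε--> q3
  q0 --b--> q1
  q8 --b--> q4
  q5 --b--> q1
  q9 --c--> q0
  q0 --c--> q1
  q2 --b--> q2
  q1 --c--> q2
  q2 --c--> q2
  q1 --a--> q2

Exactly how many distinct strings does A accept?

The useful subgraph on states {q0, q3, q4, q5, q6, q7, q8, q9} is acyclic, so L(A) is finite; the longest accepting path visits 6 useful states, giving maximum string length 5.
Counting accepting paths from q7 by length: 2 of length 1, 1 of length 3, 5 of length 4, 1 of length 5. Total 9.

9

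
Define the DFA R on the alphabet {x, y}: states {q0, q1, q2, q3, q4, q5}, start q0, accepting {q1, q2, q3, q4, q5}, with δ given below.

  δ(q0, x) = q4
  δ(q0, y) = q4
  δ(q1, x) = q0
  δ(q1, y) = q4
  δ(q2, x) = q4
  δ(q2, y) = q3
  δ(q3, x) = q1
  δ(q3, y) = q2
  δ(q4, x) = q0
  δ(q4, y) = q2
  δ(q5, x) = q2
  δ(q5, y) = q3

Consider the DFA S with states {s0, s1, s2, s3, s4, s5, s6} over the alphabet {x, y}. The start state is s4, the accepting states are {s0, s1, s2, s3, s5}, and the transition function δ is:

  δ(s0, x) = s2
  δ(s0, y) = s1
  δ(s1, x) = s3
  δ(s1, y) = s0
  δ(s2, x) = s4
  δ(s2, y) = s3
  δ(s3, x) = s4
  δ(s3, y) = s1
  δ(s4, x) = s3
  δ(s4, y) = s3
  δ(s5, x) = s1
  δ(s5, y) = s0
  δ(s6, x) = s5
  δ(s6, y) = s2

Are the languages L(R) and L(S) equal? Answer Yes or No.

Yes

Exploring the product automaton R × S from the start pair (q0, s4), following both machines on each input symbol, reaches 5 state pairs: (q0, s4), (q4, s3), (q2, s1), (q3, s0), (q1, s2).
R accepts in {q1, q2, q3, q4, q5} and S accepts in {s0, s1, s2, s3, s5}. In every reachable pair the two components are either both accepting — (q4, s3), (q2, s1), (q3, s0), (q1, s2) — or both non-accepting, so no string is accepted by exactly one of the machines: L(R) \ L(S) and L(S) \ L(R) are both empty.
Hence every string is accepted by R iff it is accepted by S, and the two languages coincide.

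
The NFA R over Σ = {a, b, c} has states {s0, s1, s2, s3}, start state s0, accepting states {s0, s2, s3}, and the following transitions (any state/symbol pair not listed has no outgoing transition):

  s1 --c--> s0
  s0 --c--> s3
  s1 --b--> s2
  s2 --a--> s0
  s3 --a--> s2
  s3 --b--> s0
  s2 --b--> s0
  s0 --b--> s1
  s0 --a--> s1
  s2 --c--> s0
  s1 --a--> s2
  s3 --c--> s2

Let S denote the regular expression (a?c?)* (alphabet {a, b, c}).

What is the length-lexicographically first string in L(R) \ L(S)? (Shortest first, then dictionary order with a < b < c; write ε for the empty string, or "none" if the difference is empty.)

The string ab is accepted by R but not by S.
No shorter string lies in the difference, and ab is the lexicographically first length-2 string in L(R) \ L(S).

ab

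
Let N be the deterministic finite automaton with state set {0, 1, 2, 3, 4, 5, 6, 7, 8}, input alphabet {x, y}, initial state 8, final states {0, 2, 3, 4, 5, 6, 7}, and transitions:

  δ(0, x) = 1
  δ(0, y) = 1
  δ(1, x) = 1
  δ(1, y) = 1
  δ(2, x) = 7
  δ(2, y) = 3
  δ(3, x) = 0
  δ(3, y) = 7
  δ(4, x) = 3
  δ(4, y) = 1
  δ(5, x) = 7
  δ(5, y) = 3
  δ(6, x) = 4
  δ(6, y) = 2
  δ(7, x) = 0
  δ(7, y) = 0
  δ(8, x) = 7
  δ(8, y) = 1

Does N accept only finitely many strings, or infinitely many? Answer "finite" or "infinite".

The useful states (reachable from 8 and able to reach an accepting state) are {0, 7, 8}.
Restricted to these states the transition graph has no cycle, so every accepting path has bounded length and L is finite.

finite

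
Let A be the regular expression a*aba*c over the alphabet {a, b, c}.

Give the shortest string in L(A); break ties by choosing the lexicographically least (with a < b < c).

abc

By inspection of the expression, no string of length less than 3 matches, and abc is the lexicographically first match of length 3.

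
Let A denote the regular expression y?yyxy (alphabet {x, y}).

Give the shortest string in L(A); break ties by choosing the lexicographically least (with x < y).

By inspection of the expression, no string of length less than 4 matches, and yyxy is the lexicographically first match of length 4.

yyxy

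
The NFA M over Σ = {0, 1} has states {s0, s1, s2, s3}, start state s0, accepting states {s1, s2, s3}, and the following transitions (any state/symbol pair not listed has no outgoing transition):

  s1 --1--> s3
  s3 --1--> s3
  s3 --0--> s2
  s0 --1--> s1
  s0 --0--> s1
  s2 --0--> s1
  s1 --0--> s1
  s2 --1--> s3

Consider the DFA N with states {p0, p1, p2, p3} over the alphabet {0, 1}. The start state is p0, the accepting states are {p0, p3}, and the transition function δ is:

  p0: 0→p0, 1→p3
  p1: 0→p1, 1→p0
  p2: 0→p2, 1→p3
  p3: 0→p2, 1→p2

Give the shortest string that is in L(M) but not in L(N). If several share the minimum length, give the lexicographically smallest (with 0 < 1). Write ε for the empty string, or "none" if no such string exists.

10

The string 10 is accepted by M but not by N.
No shorter string lies in the difference, and 10 is the lexicographically first length-2 string in L(M) \ L(N).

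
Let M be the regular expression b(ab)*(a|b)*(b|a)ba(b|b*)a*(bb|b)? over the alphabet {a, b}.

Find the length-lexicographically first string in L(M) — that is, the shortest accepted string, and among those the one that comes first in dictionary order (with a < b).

By inspection of the expression, no string of length less than 4 matches, and baba is the lexicographically first match of length 4.

baba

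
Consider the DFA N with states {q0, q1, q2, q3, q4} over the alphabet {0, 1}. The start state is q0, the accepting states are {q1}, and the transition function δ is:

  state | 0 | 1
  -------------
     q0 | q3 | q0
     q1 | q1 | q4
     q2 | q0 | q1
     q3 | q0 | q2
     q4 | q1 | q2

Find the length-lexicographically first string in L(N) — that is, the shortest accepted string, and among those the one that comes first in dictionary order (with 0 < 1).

A breadth-first search from q0 reaches an accepting state first via the path q0 → q3 → q2 → q1 on input 011.
No string of length < 3 is accepted (BFS exhausts all shorter strings without reaching an accepting state), and 011 is the lexicographically least accepting string of length 3.

011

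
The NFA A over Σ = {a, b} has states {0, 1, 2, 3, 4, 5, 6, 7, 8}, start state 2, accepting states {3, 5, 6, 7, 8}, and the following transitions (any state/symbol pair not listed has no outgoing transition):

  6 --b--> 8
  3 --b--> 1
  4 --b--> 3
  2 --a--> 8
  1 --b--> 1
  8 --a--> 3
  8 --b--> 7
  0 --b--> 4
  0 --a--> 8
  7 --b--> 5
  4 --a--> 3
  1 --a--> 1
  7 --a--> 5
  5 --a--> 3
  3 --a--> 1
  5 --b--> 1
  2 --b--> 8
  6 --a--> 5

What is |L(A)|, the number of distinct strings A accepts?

The useful subgraph on states {2, 3, 5, 7, 8} is acyclic, so L(A) is finite; the longest accepting path visits 5 useful states, giving maximum string length 4.
Counting accepting paths from 2 by length: 2 of length 1, 4 of length 2, 4 of length 3, 4 of length 4. Total 14.

14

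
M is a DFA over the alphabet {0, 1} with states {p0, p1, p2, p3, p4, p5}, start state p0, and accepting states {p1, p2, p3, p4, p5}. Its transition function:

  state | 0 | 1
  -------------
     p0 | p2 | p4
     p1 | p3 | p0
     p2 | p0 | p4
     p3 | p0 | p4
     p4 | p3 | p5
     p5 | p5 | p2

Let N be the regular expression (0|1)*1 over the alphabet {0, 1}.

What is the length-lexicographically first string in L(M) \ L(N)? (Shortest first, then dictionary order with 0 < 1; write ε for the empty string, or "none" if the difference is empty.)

0

The string 0 is accepted by M but not by N.
No shorter string lies in the difference, and 0 is the lexicographically first length-1 string in L(M) \ L(N).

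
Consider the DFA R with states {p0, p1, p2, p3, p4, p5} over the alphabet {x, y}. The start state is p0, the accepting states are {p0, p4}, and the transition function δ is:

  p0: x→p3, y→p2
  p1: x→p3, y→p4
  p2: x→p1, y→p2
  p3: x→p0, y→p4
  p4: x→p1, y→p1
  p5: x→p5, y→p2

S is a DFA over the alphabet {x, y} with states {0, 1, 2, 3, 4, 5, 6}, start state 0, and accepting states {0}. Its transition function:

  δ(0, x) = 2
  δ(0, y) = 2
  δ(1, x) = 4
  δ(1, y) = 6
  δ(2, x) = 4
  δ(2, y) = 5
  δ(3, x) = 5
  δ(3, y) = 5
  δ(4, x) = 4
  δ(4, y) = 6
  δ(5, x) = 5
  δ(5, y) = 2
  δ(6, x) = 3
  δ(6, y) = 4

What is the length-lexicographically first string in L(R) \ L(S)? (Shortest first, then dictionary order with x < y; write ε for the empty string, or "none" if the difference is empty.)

xx

The string xx is accepted by R but not by S.
No shorter string lies in the difference, and xx is the lexicographically first length-2 string in L(R) \ L(S).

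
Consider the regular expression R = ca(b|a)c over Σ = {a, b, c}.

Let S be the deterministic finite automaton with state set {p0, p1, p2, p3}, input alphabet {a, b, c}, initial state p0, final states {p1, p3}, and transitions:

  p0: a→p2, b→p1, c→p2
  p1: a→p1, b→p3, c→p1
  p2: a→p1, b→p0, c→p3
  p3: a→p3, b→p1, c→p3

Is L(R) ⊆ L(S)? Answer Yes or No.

Yes

Converting the expression R to a DFA (subset construction, then merging equivalent states) gives the minimal DFA with states {r0, r1, r2, r3, r4, r5}, start state r0, accepting states {r5} and transitions r0: a→r1, b→r1, c→r2; r1: a→r1, b→r1, c→r1; r2: a→r3, b→r1, c→r1; r3: a→r4, b→r4, c→r1; r4: a→r1, b→r1, c→r5; r5: a→r1, b→r1, c→r1.
Exploring the product automaton R × S from the start pair (r0, p0), following both machines on each input symbol, reaches 11 state pairs: (r0, p0), (r1, p2), (r1, p1), (r2, p2), (r1, p0), (r1, p3), (r3, p1), (r4, p1), (r4, p3), (r5, p1), (r5, p3).
R accepts in {r5} and S accepts in {p1, p3}. The reachable pairs whose R-component is accepting are (r5, p1), (r5, p3); in each of them the S-component is accepting too, so the product for L(R) \ L(S) (R-component accepting, S-component rejecting) has no reachable accepting pair and the difference is empty.
Hence every string in L(R) is also in L(S).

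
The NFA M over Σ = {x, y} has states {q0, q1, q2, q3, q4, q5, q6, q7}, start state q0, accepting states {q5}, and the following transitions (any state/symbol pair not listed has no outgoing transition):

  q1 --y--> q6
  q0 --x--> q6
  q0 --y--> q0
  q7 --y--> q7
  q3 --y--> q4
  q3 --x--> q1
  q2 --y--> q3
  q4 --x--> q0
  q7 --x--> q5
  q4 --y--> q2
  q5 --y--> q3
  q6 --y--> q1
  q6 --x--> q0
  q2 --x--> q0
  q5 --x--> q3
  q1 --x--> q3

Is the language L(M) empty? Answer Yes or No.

Yes

The states reachable from the start state are {q0, q1, q2, q3, q4, q6}.
None of the accepting states {q5} is reachable, so no string is accepted and L(M) = ∅.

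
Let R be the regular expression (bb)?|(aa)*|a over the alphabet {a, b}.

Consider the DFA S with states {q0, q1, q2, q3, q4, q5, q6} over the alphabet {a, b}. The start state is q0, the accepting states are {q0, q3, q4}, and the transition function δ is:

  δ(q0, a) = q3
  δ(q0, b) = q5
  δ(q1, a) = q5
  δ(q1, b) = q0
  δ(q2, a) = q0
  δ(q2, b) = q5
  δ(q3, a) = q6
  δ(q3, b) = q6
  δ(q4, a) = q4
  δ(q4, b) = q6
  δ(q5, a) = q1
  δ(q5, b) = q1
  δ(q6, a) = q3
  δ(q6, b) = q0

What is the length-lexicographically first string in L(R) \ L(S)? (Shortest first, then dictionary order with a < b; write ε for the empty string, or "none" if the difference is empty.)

The string aa is accepted by R but not by S.
No shorter string lies in the difference, and aa is the lexicographically first length-2 string in L(R) \ L(S).

aa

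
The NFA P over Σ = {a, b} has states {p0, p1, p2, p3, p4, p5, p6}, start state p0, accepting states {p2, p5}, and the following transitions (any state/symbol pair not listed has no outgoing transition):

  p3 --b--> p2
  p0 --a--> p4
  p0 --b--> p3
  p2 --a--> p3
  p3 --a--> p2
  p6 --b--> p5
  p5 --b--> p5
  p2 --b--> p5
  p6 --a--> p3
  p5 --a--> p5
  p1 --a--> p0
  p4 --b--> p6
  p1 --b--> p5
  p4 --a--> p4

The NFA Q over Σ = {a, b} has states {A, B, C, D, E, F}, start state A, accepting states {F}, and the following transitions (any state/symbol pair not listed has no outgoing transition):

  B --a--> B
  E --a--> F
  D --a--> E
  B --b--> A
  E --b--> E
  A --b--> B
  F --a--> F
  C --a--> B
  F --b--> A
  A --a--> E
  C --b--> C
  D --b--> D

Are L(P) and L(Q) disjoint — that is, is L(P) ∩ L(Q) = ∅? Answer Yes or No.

The string abaa is accepted by both P and Q.
Hence L(P) ∩ L(Q) ≠ ∅.

No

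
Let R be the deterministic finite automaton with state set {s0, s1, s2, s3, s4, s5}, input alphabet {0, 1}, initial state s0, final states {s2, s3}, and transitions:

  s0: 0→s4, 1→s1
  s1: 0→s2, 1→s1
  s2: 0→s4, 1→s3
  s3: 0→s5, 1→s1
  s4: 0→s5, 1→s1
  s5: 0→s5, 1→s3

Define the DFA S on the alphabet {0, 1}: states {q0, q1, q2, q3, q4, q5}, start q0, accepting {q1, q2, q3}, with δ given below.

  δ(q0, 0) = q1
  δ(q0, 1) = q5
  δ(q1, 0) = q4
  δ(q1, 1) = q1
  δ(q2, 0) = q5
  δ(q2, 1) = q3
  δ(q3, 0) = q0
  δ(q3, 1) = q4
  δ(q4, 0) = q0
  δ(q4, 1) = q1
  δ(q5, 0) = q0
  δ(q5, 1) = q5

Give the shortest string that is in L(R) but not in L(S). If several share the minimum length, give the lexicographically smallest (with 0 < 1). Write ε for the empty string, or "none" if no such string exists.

10

The string 10 is accepted by R but not by S.
No shorter string lies in the difference, and 10 is the lexicographically first length-2 string in L(R) \ L(S).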